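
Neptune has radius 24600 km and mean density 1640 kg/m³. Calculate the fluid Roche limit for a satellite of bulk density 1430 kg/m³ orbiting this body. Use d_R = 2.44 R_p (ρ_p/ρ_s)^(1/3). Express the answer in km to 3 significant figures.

62800 km

d_R = 2.44 × 24600 km × (1640/1430)^(1/3)
    = 62800 km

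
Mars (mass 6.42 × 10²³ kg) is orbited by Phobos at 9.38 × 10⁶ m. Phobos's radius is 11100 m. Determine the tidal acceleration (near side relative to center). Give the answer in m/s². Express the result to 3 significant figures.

1.15 × 10⁻³ m/s²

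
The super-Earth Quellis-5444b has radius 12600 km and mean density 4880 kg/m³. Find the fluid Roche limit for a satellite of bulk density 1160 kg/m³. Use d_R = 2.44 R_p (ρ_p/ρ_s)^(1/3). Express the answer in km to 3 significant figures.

d_R = 2.44 × 12600 km × (4880/1160)^(1/3)
    = 49600 km

49600 km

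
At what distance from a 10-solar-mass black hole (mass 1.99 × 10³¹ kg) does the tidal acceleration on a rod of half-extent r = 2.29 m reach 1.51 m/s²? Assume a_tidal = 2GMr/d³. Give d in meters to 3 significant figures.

1.59 × 10⁷ m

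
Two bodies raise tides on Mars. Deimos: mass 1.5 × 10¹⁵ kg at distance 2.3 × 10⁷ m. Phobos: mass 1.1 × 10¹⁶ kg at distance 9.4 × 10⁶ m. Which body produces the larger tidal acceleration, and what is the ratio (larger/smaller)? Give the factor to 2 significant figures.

Phobos, by a factor of ≈ 110

Tidal acceleration ∝ M/d³, so compare M/d³ for each.
Deimos: (1.5 × 10¹⁵) / (2.3 × 10⁷)³ = 1.233 × 10⁻⁷
Phobos: (1.1 × 10¹⁶) / (9.4 × 10⁶)³ = 1.324 × 10⁻⁵
Ratio (larger/smaller) = 110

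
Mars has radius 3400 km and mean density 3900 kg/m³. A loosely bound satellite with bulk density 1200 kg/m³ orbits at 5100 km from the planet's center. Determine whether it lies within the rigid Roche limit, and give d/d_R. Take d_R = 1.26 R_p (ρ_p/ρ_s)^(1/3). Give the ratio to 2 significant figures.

d_R = 1.26 × (3400 km) × (3900/1200)^(1/3) = 6346 km
d/d_R = (5100) / (6346) = 0.80
Since d/d_R < 1, the body is inside the Roche limit.

inside; d/d_R ≈ 0.80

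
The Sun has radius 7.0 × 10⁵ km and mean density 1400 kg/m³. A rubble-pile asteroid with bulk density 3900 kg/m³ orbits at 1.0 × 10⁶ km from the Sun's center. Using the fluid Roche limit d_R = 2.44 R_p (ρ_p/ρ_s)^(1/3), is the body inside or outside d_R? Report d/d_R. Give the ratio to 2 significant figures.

inside; d/d_R ≈ 0.82

d_R = 2.44 × (7.0 × 10⁵ km) × (1400/3900)^(1/3) = 1.214 × 10⁶ km
d/d_R = (1.0 × 10⁶) / (1.214 × 10⁶) = 0.82
Since d/d_R < 1, the body is inside the Roche limit.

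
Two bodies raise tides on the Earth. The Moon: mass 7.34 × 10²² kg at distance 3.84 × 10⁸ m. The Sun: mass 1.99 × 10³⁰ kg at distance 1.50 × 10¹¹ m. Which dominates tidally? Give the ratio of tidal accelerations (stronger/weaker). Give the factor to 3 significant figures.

The Moon, by a factor of ≈ 2.20

Tidal stretch scales as M/d³; compute that for each body.
The Moon: (7.34 × 10²²) / (3.84 × 10⁸)³ = 1.296 × 10⁻³
The Sun: (1.99 × 10³⁰) / (1.50 × 10¹¹)³ = 5.896 × 10⁻⁴
Ratio (larger/smaller) = 2.20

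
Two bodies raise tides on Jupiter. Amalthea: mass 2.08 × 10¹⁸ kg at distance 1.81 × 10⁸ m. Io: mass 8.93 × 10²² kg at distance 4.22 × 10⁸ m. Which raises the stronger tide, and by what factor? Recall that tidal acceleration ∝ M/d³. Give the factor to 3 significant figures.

Io, by a factor of ≈ 3390

Tidal acceleration ∝ M/d³, so compare M/d³ for each.
Amalthea: (2.08 × 10¹⁸) / (1.81 × 10⁸)³ = 3.508 × 10⁻⁷
Io: (8.93 × 10²²) / (4.22 × 10⁸)³ = 1.188 × 10⁻³
Ratio (larger/smaller) = 3390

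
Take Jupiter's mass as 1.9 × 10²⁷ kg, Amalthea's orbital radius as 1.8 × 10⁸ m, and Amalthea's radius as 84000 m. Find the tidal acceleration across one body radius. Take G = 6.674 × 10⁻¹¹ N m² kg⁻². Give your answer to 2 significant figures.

3.7 × 10⁻³ m/s²

Δa = 2GMr/d³
   = 2 × (6.674 × 10⁻¹¹) × (1.9 × 10²⁷) × (84000) / (1.8 × 10⁸)³
   = 3.7 × 10⁻³ m/s²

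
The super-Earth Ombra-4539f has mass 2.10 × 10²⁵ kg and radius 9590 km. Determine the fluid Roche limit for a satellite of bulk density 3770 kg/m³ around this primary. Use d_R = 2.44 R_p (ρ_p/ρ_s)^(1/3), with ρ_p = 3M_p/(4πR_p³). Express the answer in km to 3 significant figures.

26800 km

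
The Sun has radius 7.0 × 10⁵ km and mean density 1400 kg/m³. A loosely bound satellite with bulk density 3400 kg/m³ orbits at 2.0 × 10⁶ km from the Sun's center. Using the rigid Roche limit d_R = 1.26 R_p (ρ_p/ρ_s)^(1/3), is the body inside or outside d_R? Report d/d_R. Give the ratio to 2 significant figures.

outside; d/d_R ≈ 3.0

d_R = 1.26 × (7.0 × 10⁵ km) × (1400/3400)^(1/3) = 6.562 × 10⁵ km
d/d_R = (2.0 × 10⁶) / (6.562 × 10⁵) = 3.0
Since d/d_R > 1, the body is outside the Roche limit.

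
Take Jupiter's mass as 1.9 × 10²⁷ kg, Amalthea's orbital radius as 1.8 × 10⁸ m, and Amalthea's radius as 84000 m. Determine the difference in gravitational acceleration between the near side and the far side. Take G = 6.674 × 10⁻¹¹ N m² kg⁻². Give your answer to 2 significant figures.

a_tidal = 4GMr/d³
        = 4 × (6.674 × 10⁻¹¹) × (1.9 × 10²⁷) × (84000) / (1.8 × 10⁸)³
        = 7.3 × 10⁻³ m/s²

7.3 × 10⁻³ m/s²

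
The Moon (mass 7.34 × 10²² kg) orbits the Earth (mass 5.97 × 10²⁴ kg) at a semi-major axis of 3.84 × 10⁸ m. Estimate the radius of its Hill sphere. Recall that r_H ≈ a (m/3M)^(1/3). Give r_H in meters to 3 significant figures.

r_H ≈ a (m/3M)^(1/3)
    = (3.84 × 10⁸) × (7.34 × 10²² / (3 × 5.97 × 10²⁴))^(1/3)
    = 6.15 × 10⁷ m

6.15 × 10⁷ m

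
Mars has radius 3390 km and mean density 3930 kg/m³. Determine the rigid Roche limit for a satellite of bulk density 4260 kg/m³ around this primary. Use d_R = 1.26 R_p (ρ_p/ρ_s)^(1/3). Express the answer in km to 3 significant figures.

4160 km

d_R = 1.26 × 3390 km × (3930/4260)^(1/3)
    = 4160 km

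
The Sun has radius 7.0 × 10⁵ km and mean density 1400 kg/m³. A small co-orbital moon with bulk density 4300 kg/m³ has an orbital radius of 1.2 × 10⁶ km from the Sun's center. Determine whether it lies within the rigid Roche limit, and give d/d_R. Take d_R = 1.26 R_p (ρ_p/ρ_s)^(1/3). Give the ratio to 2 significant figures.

d_R = 1.26 × (7.0 × 10⁵ km) × (1400/4300)^(1/3) = 6.068 × 10⁵ km
d/d_R = (1.2 × 10⁶) / (6.068 × 10⁵) = 2.0
Since d/d_R > 1, the body is outside the Roche limit.

outside; d/d_R ≈ 2.0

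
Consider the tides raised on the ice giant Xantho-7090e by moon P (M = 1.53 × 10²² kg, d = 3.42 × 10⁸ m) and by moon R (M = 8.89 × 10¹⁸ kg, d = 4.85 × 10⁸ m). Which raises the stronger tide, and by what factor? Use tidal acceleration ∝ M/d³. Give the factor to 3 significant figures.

Moon P, by a factor of ≈ 4910

Tidal stretch scales as M/d³; compute that for each body.
Moon P: (1.53 × 10²²) / (3.42 × 10⁸)³ = 3.825 × 10⁻⁴
Moon R: (8.89 × 10¹⁸) / (4.85 × 10⁸)³ = 7.792 × 10⁻⁸
Ratio (larger/smaller) = 4910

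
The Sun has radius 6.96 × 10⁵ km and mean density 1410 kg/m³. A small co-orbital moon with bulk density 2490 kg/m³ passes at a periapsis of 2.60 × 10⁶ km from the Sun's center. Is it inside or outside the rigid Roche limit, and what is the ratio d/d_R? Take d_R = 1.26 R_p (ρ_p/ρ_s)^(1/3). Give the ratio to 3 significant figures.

outside; d/d_R ≈ 3.58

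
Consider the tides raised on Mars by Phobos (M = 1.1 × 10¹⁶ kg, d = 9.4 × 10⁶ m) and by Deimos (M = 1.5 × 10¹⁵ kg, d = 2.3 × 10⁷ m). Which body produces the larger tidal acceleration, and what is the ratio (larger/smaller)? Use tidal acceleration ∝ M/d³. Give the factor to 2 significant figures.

Phobos, by a factor of ≈ 110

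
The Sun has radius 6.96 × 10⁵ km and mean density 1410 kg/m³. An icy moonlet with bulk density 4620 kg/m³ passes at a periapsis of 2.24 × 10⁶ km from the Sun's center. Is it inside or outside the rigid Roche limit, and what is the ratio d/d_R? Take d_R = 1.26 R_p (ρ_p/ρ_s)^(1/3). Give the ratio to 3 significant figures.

outside; d/d_R ≈ 3.79

d_R = 1.26 × (6.96 × 10⁵ km) × (1410/4620)^(1/3) = 5.904 × 10⁵ km
d/d_R = (2.24 × 10⁶) / (5.904 × 10⁵) = 3.79
Since d/d_R > 1, the body is outside the Roche limit.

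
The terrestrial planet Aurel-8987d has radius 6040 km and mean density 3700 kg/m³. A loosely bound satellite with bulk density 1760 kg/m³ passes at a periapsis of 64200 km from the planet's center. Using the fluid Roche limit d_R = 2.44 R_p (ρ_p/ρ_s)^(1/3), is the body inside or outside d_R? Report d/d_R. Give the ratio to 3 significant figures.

outside; d/d_R ≈ 3.40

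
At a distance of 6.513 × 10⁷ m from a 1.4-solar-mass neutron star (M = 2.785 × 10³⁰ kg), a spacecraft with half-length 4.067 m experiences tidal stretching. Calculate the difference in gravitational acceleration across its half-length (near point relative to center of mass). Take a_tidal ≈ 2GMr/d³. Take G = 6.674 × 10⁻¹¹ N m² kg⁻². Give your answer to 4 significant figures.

Δa = 2GMr/d³
   = 2 × (6.674 × 10⁻¹¹) × (2.785 × 10³⁰) × (4.067) / (6.513 × 10⁷)³
   = 5.472 × 10⁻³ m/s²

5.472 × 10⁻³ m/s²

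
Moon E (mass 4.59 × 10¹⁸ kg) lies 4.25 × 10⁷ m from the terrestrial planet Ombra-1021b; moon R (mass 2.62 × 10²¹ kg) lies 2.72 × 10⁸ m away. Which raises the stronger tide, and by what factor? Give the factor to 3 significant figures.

Compare M/d³ for the two perturbers:
Moon E: (4.59 × 10¹⁸) / (4.25 × 10⁷)³ = 5.979 × 10⁻⁵
Moon R: (2.62 × 10²¹) / (2.72 × 10⁸)³ = 1.302 × 10⁻⁴
Ratio (larger/smaller) = 2.18

Moon R, by a factor of ≈ 2.18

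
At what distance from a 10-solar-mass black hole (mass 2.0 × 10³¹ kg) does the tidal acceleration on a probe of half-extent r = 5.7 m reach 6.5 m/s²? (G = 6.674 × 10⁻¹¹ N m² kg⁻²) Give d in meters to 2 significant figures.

1.3 × 10⁷ m

2GMr/d³ = a_tidal  ⇒  d = (2GMr / a_tidal)^(1/3)
d = (2 × 6.674×10⁻¹¹ × (2.0 × 10³¹) × (5.7) / (6.5))^(1/3)
  = 1.3 × 10⁷ m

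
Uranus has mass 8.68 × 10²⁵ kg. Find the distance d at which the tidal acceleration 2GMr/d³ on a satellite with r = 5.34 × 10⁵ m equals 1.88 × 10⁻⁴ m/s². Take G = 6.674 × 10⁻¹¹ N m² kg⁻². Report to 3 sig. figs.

3.20 × 10⁸ m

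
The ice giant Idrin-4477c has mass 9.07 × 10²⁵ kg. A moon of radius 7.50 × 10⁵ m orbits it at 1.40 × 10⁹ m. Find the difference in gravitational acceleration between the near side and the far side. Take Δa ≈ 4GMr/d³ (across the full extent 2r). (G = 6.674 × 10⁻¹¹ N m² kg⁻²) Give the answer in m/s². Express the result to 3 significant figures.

The field gradient is 2GM/d³; across the full diameter 2r the difference is 4GMr/d³.
a_tidal = 4GMr/d³
        = 4 × (6.674 × 10⁻¹¹) × (9.07 × 10²⁵) × (7.50 × 10⁵) / (1.40 × 10⁹)³
        = 6.62 × 10⁻⁶ m/s²

6.62 × 10⁻⁶ m/s²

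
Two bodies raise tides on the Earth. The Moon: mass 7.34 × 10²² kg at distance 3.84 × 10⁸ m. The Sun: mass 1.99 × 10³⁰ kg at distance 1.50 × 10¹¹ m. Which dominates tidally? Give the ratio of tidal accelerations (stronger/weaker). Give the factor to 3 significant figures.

Tidal acceleration ∝ M/d³, so compare M/d³ for each.
The Moon: (7.34 × 10²²) / (3.84 × 10⁸)³ = 1.296 × 10⁻³
The Sun: (1.99 × 10³⁰) / (1.50 × 10¹¹)³ = 5.896 × 10⁻⁴
Ratio (larger/smaller) = 2.20

The Moon, by a factor of ≈ 2.20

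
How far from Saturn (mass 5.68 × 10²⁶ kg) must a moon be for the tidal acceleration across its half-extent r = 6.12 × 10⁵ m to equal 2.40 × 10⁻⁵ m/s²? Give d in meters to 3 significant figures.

1.25 × 10⁹ m

2GMr/d³ = a_tidal  ⇒  d = (2GMr / a_tidal)^(1/3)
d = (2 × 6.674×10⁻¹¹ × (5.68 × 10²⁶) × (6.12 × 10⁵) / (2.40 × 10⁻⁵))^(1/3)
  = 1.25 × 10⁹ m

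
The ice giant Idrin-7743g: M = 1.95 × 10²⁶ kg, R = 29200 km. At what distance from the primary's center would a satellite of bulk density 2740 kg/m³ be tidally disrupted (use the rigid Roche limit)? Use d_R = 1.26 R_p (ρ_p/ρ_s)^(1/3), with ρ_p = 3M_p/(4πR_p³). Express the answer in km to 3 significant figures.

ρ_p = 3M_p/(4πR_p³) = 3 × (1.95 × 10²⁶) / (4π × (2.92 × 10⁷ m)³) = 1870 kg/m³
d_R = 1.26 × 29200 km × (1870/2740)^(1/3)
    = 32400 km

32400 km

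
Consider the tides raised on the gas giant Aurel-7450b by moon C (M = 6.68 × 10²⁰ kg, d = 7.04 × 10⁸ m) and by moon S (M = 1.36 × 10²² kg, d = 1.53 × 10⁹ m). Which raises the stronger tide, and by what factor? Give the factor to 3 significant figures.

Moon S, by a factor of ≈ 1.98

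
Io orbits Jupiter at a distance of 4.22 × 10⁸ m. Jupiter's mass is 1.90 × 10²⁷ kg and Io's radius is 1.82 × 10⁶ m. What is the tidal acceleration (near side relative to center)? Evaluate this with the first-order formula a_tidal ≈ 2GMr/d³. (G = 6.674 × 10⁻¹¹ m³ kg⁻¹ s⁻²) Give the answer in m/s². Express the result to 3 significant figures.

Δa = 2GMr/d³
   = 2 × (6.674 × 10⁻¹¹) × (1.90 × 10²⁷) × (1.82 × 10⁶) / (4.22 × 10⁸)³
   = 6.14 × 10⁻³ m/s²

6.14 × 10⁻³ m/s²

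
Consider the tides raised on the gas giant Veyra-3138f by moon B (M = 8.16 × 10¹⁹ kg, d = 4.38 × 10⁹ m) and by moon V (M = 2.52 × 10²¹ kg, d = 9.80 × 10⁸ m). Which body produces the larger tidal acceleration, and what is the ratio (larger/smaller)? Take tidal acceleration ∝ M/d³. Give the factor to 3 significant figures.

Moon V, by a factor of ≈ 2760

The tide-raising term goes as M/d³ (the gradient of a 1/d² field).
Moon B: (8.16 × 10¹⁹) / (4.38 × 10⁹)³ = 9.711 × 10⁻¹⁰
Moon V: (2.52 × 10²¹) / (9.80 × 10⁸)³ = 2.677 × 10⁻⁶
Ratio (larger/smaller) = 2760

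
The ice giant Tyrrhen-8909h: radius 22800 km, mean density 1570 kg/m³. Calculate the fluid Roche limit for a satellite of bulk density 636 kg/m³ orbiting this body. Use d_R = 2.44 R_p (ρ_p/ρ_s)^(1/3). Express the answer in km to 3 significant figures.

d_R = 2.44 × 22800 km × (1570/636)^(1/3)
    = 75200 km

75200 km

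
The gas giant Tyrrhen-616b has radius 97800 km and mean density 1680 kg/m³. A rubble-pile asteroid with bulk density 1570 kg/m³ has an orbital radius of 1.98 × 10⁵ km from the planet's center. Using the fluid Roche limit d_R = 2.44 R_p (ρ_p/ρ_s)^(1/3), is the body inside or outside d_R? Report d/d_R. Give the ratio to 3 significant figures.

inside; d/d_R ≈ 0.811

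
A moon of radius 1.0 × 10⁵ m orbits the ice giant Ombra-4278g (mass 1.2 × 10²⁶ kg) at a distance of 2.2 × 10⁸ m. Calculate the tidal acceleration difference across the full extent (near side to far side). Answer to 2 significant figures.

3.0 × 10⁻⁴ m/s²

Δa = 4GMr/d³
   = 4 × (6.674 × 10⁻¹¹) × (1.2 × 10²⁶) × (1.0 × 10⁵) / (2.2 × 10⁸)³
   = 3.0 × 10⁻⁴ m/s²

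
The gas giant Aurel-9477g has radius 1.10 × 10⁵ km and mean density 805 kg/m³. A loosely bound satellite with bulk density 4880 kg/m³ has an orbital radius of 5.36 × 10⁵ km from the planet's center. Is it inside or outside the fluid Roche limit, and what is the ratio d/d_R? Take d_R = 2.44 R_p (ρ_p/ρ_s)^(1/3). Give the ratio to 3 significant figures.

outside; d/d_R ≈ 3.64

d_R = 2.44 × (1.10 × 10⁵ km) × (805/4880)^(1/3) = 1.472 × 10⁵ km
d/d_R = (5.36 × 10⁵) / (1.472 × 10⁵) = 3.64
Since d/d_R > 1, the body is outside the Roche limit.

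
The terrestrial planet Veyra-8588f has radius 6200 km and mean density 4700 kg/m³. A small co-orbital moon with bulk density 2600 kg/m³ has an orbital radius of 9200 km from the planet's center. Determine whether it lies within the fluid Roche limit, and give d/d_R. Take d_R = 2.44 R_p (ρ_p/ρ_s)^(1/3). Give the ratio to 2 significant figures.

inside; d/d_R ≈ 0.50

d_R = 2.44 × (6200 km) × (4700/2600)^(1/3) = 18430 km
d/d_R = (9200) / (18430) = 0.50
Since d/d_R < 1, the body is inside the Roche limit.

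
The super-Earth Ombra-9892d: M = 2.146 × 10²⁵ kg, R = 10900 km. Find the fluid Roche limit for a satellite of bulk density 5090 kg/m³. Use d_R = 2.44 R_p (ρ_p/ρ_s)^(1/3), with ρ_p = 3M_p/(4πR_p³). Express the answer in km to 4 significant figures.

24450 km

ρ_p = 3M_p/(4πR_p³) = 3 × (2.146 × 10²⁵) / (4π × (1.090 × 10⁷ m)³) = 3956 kg/m³
d_R = 2.44 × 10900 km × (3956/5090)^(1/3)
    = 24450 km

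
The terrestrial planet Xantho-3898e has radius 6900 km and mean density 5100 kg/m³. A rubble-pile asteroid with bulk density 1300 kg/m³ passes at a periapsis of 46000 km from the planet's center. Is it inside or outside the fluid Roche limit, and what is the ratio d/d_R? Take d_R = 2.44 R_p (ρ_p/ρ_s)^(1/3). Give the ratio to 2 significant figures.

d_R = 2.44 × (6900 km) × (5100/1300)^(1/3) = 26550 km
d/d_R = (46000) / (26550) = 1.7
Since d/d_R > 1, the body is outside the Roche limit.

outside; d/d_R ≈ 1.7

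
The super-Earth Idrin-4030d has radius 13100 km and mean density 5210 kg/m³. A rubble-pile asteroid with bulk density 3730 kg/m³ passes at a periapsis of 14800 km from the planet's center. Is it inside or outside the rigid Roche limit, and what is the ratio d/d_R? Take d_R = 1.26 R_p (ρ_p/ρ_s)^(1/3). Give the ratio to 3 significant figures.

inside; d/d_R ≈ 0.802

d_R = 1.26 × (13100 km) × (5210/3730)^(1/3) = 18450 km
d/d_R = (14800) / (18450) = 0.802
Since d/d_R < 1, the body is inside the Roche limit.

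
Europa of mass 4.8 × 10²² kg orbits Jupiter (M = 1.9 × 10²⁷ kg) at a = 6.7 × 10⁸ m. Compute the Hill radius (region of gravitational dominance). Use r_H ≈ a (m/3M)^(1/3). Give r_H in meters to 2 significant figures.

r_H ≈ a (m/3M)^(1/3)
    = (6.7 × 10⁸) × (4.8 × 10²² / (3 × 1.9 × 10²⁷))^(1/3)
    = 1.4 × 10⁷ m

1.4 × 10⁷ m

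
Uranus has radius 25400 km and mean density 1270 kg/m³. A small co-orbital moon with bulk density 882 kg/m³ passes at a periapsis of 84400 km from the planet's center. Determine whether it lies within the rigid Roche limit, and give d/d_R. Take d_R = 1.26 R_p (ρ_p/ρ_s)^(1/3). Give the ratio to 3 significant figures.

d_R = 1.26 × (25400 km) × (1270/882)^(1/3) = 36140 km
d/d_R = (84400) / (36140) = 2.34
Since d/d_R > 1, the body is outside the Roche limit.

outside; d/d_R ≈ 2.34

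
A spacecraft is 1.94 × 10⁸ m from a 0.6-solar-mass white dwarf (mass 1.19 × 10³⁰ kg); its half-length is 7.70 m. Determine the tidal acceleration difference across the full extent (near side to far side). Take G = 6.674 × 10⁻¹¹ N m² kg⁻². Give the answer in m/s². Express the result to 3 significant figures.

3.35 × 10⁻⁴ m/s²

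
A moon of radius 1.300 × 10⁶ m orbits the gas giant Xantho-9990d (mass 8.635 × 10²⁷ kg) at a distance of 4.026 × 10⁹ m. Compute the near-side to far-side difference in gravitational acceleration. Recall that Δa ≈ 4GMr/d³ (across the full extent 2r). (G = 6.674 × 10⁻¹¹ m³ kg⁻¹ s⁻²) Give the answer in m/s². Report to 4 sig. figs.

4.592 × 10⁻⁵ m/s²

Near-to-far spans 2r, so the tidal difference is twice the near-to-center value: 4GMr/d³.
a_tidal = 4GMr/d³
        = 4 × (6.674 × 10⁻¹¹) × (8.635 × 10²⁷) × (1.300 × 10⁶) / (4.026 × 10⁹)³
        = 4.592 × 10⁻⁵ m/s²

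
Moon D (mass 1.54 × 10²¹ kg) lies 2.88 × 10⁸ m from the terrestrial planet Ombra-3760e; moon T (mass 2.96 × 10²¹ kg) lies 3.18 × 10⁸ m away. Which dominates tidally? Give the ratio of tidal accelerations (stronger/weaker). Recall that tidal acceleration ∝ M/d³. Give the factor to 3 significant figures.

Moon T, by a factor of ≈ 1.43

Tidal acceleration ∝ M/d³, so compare M/d³ for each.
Moon D: (1.54 × 10²¹) / (2.88 × 10⁸)³ = 6.447 × 10⁻⁵
Moon T: (2.96 × 10²¹) / (3.18 × 10⁸)³ = 9.205 × 10⁻⁵
Ratio (larger/smaller) = 1.43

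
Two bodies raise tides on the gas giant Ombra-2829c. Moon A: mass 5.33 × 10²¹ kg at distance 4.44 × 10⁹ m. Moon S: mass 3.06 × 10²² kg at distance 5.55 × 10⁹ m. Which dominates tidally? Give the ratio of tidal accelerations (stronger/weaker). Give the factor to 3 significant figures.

Moon S, by a factor of ≈ 2.94

The tide-raising term goes as M/d³ (the gradient of a 1/d² field).
Moon A: (5.33 × 10²¹) / (4.44 × 10⁹)³ = 6.089 × 10⁻⁸
Moon S: (3.06 × 10²²) / (5.55 × 10⁹)³ = 1.790 × 10⁻⁷
Ratio (larger/smaller) = 2.94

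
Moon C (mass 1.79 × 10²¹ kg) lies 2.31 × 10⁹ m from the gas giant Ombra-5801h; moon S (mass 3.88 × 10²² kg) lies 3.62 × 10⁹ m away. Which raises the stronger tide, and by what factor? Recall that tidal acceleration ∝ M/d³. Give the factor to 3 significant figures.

Compare M/d³ for the two perturbers:
Moon C: (1.79 × 10²¹) / (2.31 × 10⁹)³ = 1.452 × 10⁻⁷
Moon S: (3.88 × 10²²) / (3.62 × 10⁹)³ = 8.179 × 10⁻⁷
Ratio (larger/smaller) = 5.63

Moon S, by a factor of ≈ 5.63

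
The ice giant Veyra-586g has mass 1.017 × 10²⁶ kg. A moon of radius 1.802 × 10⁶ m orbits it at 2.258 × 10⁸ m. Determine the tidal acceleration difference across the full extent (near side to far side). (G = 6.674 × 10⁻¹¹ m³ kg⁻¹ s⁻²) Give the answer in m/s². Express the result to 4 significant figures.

4.250 × 10⁻³ m/s²

Δg = 4GMr/d³
   = 4 × (6.674 × 10⁻¹¹) × (1.017 × 10²⁶) × (1.802 × 10⁶) / (2.258 × 10⁸)³
   = 4.250 × 10⁻³ m/s²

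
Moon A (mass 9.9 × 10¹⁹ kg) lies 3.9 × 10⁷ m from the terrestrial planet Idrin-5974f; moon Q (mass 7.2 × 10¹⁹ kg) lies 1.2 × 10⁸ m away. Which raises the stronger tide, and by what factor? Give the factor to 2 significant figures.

Moon A, by a factor of ≈ 40

Tidal stretch scales as M/d³; compute that for each body.
Moon A: (9.9 × 10¹⁹) / (3.9 × 10⁷)³ = 1.669 × 10⁻³
Moon Q: (7.2 × 10¹⁹) / (1.2 × 10⁸)³ = 4.167 × 10⁻⁵
Ratio (larger/smaller) = 40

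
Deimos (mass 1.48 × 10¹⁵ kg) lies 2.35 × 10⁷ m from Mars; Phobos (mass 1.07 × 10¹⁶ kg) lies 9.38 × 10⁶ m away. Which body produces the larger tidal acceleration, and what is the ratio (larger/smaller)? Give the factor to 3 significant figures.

Tidal stretch scales as M/d³; compute that for each body.
Deimos: (1.48 × 10¹⁵) / (2.35 × 10⁷)³ = 1.140 × 10⁻⁷
Phobos: (1.07 × 10¹⁶) / (9.38 × 10⁶)³ = 1.297 × 10⁻⁵
Ratio (larger/smaller) = 114

Phobos, by a factor of ≈ 114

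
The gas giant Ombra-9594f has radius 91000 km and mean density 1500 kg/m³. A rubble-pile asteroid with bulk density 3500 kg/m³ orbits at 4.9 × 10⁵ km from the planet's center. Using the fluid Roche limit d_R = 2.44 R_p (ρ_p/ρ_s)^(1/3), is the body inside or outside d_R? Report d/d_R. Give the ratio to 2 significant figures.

d_R = 2.44 × (91000 km) × (1500/3500)^(1/3) = 1.674 × 10⁵ km
d/d_R = (4.9 × 10⁵) / (1.674 × 10⁵) = 2.9
Since d/d_R > 1, the body is outside the Roche limit.

outside; d/d_R ≈ 2.9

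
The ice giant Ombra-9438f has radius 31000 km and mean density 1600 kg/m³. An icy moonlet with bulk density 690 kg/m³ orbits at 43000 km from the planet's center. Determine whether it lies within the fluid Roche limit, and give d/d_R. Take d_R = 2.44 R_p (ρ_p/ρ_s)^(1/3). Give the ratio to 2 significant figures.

d_R = 2.44 × (31000 km) × (1600/690)^(1/3) = 1.001 × 10⁵ km
d/d_R = (43000) / (1.001 × 10⁵) = 0.43
Since d/d_R < 1, the body is inside the Roche limit.

inside; d/d_R ≈ 0.43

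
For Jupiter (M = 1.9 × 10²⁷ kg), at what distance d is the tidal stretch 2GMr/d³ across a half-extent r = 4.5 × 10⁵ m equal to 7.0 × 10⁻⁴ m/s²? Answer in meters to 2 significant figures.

5.5 × 10⁸ m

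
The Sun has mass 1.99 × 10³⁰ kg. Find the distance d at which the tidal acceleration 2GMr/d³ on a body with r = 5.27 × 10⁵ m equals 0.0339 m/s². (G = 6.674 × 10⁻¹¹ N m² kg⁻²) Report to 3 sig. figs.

1.60 × 10⁹ m

2GMr/d³ = a_tidal  ⇒  d = (2GMr / a_tidal)^(1/3)
d = (2 × 6.674×10⁻¹¹ × (1.99 × 10³⁰) × (5.27 × 10⁵) / (0.0339))^(1/3)
  = 1.60 × 10⁹ m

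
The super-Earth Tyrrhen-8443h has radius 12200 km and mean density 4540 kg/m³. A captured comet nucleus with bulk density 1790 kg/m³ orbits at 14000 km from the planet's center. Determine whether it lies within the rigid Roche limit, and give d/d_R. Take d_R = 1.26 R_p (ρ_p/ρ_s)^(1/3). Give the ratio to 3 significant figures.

inside; d/d_R ≈ 0.668

d_R = 1.26 × (12200 km) × (4540/1790)^(1/3) = 20960 km
d/d_R = (14000) / (20960) = 0.668
Since d/d_R < 1, the body is inside the Roche limit.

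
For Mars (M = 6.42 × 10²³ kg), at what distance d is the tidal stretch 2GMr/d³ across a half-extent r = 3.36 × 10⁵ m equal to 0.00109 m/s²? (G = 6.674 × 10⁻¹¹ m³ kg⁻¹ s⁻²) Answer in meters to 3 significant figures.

2GMr/d³ = a_tidal  ⇒  d = (2GMr / a_tidal)^(1/3)
d = (2 × 6.674×10⁻¹¹ × (6.42 × 10²³) × (3.36 × 10⁵) / (0.00109))^(1/3)
  = 2.98 × 10⁷ m

2.98 × 10⁷ m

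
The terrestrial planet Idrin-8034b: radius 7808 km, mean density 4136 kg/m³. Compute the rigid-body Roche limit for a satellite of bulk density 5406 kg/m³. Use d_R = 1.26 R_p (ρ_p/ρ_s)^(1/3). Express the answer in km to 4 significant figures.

8998 km

d_R = 1.26 × 7808 km × (4136/5406)^(1/3)
    = 8998 km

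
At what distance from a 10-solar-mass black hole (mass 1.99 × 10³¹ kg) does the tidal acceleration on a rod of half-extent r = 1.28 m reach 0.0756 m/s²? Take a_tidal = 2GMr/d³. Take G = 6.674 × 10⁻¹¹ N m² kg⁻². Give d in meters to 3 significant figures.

2GMr/d³ = a_tidal  ⇒  d = (2GMr / a_tidal)^(1/3)
d = (2 × 6.674×10⁻¹¹ × (1.99 × 10³¹) × (1.28) / (0.0756))^(1/3)
  = 3.56 × 10⁷ m

3.56 × 10⁷ m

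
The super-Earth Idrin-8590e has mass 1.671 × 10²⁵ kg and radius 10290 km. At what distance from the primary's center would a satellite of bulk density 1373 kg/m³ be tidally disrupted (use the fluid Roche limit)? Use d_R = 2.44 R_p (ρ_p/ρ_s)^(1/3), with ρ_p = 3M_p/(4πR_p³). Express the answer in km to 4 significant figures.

ρ_p = 3M_p/(4πR_p³) = 3 × (1.671 × 10²⁵) / (4π × (1.029 × 10⁷ m)³) = 3661 kg/m³
d_R = 2.44 × 10290 km × (3661/1373)^(1/3)
    = 34820 km

34820 km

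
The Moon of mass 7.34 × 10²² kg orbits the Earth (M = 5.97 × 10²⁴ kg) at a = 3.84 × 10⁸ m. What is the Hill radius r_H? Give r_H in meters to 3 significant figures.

r_H ≈ a (m/3M)^(1/3)
    = (3.84 × 10⁸) × (7.34 × 10²² / (3 × 5.97 × 10²⁴))^(1/3)
    = 6.15 × 10⁷ m

6.15 × 10⁷ m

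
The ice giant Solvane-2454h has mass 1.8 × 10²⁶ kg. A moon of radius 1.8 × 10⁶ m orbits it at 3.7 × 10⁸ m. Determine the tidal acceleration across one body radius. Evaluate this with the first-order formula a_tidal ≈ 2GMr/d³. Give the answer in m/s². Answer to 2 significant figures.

8.5 × 10⁻⁴ m/s²

a_tidal = 2GMr/d³
        = 2 × (6.674 × 10⁻¹¹) × (1.8 × 10²⁶) × (1.8 × 10⁶) / (3.7 × 10⁸)³
        = 8.5 × 10⁻⁴ m/s²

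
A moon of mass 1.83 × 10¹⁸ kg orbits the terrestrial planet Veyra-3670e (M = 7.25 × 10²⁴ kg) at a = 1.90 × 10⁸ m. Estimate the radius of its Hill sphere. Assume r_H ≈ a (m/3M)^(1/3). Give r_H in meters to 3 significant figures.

r_H ≈ a (m/3M)^(1/3)
    = (1.90 × 10⁸) × (1.83 × 10¹⁸ / (3 × 7.25 × 10²⁴))^(1/3)
    = 8.33 × 10⁵ m

8.33 × 10⁵ m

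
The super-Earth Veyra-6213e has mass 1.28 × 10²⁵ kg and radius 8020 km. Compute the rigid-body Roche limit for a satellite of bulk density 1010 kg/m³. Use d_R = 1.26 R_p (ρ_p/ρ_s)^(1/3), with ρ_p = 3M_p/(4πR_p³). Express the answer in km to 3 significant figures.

18200 km

ρ_p = 3M_p/(4πR_p³) = 3 × (1.28 × 10²⁵) / (4π × (8.02 × 10⁶ m)³) = 5920 kg/m³
d_R = 1.26 × 8020 km × (5920/1010)^(1/3)
    = 18200 km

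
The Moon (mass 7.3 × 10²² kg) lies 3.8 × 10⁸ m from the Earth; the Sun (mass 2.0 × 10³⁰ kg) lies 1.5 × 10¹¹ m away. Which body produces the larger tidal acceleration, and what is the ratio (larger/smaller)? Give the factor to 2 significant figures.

The Moon, by a factor of ≈ 2.2

The tide-raising term goes as M/d³ (the gradient of a 1/d² field).
The Moon: (7.3 × 10²²) / (3.8 × 10⁸)³ = 1.330 × 10⁻³
The Sun: (2.0 × 10³⁰) / (1.5 × 10¹¹)³ = 5.926 × 10⁻⁴
Ratio (larger/smaller) = 2.2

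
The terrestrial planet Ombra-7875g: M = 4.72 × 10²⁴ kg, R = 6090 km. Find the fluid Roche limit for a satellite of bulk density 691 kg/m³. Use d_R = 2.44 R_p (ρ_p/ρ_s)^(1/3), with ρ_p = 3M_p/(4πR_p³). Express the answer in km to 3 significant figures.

ρ_p = 3M_p/(4πR_p³) = 3 × (4.72 × 10²⁴) / (4π × (6.09 × 10⁶ m)³) = 4990 kg/m³
d_R = 2.44 × 6090 km × (4990/691)^(1/3)
    = 28700 km

28700 km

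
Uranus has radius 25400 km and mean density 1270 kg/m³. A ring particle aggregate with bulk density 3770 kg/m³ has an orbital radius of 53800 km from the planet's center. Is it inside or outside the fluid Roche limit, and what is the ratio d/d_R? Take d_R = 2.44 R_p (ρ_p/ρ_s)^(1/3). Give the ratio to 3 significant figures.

d_R = 2.44 × (25400 km) × (1270/3770)^(1/3) = 43120 km
d/d_R = (53800) / (43120) = 1.25
Since d/d_R > 1, the body is outside the Roche limit.

outside; d/d_R ≈ 1.25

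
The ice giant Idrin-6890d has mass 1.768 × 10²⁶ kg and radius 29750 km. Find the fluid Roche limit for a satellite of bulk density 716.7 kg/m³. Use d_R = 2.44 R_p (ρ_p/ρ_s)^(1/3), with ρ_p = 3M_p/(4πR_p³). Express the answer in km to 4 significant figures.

ρ_p = 3M_p/(4πR_p³) = 3 × (1.768 × 10²⁶) / (4π × (2.975 × 10⁷ m)³) = 1603 kg/m³
d_R = 2.44 × 29750 km × (1603/716.7)^(1/3)
    = 94930 km

94930 km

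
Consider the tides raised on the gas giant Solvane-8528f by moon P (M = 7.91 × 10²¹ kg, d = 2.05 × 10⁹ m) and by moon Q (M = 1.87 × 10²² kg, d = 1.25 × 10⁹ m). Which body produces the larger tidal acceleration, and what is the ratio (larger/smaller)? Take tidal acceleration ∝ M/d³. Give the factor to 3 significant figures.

Moon Q, by a factor of ≈ 10.4

Tidal acceleration ∝ M/d³, so compare M/d³ for each.
Moon P: (7.91 × 10²¹) / (2.05 × 10⁹)³ = 9.182 × 10⁻⁷
Moon Q: (1.87 × 10²²) / (1.25 × 10⁹)³ = 9.574 × 10⁻⁶
Ratio (larger/smaller) = 10.4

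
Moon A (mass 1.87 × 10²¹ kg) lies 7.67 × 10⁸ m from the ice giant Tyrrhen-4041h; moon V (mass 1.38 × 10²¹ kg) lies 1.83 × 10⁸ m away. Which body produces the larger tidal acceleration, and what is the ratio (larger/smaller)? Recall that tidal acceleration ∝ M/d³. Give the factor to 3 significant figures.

The tide-raising term goes as M/d³ (the gradient of a 1/d² field).
Moon A: (1.87 × 10²¹) / (7.67 × 10⁸)³ = 4.144 × 10⁻⁶
Moon V: (1.38 × 10²¹) / (1.83 × 10⁸)³ = 2.252 × 10⁻⁴
Ratio (larger/smaller) = 54.3

Moon V, by a factor of ≈ 54.3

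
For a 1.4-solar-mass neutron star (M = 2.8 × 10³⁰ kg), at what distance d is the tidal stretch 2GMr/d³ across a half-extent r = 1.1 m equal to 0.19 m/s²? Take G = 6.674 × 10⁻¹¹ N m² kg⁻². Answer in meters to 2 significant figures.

2GMr/d³ = a_tidal  ⇒  d = (2GMr / a_tidal)^(1/3)
d = (2 × 6.674×10⁻¹¹ × (2.8 × 10³⁰) × (1.1) / (0.19))^(1/3)
  = 1.3 × 10⁷ m

1.3 × 10⁷ m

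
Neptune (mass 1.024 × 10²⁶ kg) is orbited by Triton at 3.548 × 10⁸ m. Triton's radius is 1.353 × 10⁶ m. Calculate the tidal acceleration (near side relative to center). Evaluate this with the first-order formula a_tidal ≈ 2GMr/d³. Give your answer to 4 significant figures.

Δg = 2GMr/d³
   = 2 × (6.674 × 10⁻¹¹) × (1.024 × 10²⁶) × (1.353 × 10⁶) / (3.548 × 10⁸)³
   = 4.141 × 10⁻⁴ m/s²

4.141 × 10⁻⁴ m/s²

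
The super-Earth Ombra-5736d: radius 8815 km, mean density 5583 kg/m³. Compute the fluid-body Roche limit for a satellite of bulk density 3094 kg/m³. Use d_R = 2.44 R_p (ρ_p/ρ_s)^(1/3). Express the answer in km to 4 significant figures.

26190 km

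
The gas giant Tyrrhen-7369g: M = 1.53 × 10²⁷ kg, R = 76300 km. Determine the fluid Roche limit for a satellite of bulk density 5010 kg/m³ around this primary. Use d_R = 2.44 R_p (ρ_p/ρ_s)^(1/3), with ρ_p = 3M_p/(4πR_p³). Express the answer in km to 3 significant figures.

1.02 × 10⁵ km

ρ_p = 3M_p/(4πR_p³) = 3 × (1.53 × 10²⁷) / (4π × (7.63 × 10⁷ m)³) = 822 kg/m³
d_R = 2.44 × 76300 km × (822/5010)^(1/3)
    = 1.02 × 10⁵ km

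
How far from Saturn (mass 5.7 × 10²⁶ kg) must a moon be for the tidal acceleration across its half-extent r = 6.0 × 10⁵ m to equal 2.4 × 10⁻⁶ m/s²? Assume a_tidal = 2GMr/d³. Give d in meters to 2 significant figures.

2GMr/d³ = a_tidal  ⇒  d = (2GMr / a_tidal)^(1/3)
d = (2 × 6.674×10⁻¹¹ × (5.7 × 10²⁶) × (6.0 × 10⁵) / (2.4 × 10⁻⁶))^(1/3)
  = 2.7 × 10⁹ m

2.7 × 10⁹ m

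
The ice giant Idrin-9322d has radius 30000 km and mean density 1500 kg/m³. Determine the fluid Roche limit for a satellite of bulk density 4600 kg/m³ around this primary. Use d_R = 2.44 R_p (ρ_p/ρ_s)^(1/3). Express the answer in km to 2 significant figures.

d_R = 2.44 × 30000 km × (1500/4600)^(1/3)
    = 50000 km

50000 km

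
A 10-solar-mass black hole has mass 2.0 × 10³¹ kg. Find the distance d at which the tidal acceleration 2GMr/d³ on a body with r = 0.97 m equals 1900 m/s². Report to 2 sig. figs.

2GMr/d³ = a_tidal  ⇒  d = (2GMr / a_tidal)^(1/3)
d = (2 × 6.674×10⁻¹¹ × (2.0 × 10³¹) × (0.97) / (1900))^(1/3)
  = 1.1 × 10⁶ m

1.1 × 10⁶ m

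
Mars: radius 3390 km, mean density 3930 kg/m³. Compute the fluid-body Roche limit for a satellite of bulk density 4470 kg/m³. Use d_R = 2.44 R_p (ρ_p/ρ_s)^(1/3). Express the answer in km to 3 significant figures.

7920 km

d_R = 2.44 × 3390 km × (3930/4470)^(1/3)
    = 7920 km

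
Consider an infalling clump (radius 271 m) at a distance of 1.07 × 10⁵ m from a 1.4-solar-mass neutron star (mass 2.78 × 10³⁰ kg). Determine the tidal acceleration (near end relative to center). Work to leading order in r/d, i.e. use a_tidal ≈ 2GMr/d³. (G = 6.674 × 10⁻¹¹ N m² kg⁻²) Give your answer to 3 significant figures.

Δa = 2GMr/d³
   = 2 × (6.674 × 10⁻¹¹) × (2.78 × 10³⁰) × (271) / (1.07 × 10⁵)³
   = 8.21 × 10⁷ m/s²

8.21 × 10⁷ m/s²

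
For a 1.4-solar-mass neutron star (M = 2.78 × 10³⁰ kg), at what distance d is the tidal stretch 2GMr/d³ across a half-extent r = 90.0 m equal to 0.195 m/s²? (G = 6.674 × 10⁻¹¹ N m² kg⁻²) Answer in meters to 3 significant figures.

5.55 × 10⁷ m

2GMr/d³ = a_tidal  ⇒  d = (2GMr / a_tidal)^(1/3)
d = (2 × 6.674×10⁻¹¹ × (2.78 × 10³⁰) × (90.0) / (0.195))^(1/3)
  = 5.55 × 10⁷ m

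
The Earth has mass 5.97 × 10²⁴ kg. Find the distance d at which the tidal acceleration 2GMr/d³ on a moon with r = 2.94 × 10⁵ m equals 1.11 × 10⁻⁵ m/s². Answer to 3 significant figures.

2.76 × 10⁸ m

2GMr/d³ = a_tidal  ⇒  d = (2GMr / a_tidal)^(1/3)
d = (2 × 6.674×10⁻¹¹ × (5.97 × 10²⁴) × (2.94 × 10⁵) / (1.11 × 10⁻⁵))^(1/3)
  = 2.76 × 10⁸ m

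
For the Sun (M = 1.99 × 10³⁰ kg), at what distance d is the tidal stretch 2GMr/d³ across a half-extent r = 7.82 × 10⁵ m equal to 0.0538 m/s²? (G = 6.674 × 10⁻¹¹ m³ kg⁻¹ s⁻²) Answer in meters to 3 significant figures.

2GMr/d³ = a_tidal  ⇒  d = (2GMr / a_tidal)^(1/3)
d = (2 × 6.674×10⁻¹¹ × (1.99 × 10³⁰) × (7.82 × 10⁵) / (0.0538))^(1/3)
  = 1.57 × 10⁹ m

1.57 × 10⁹ m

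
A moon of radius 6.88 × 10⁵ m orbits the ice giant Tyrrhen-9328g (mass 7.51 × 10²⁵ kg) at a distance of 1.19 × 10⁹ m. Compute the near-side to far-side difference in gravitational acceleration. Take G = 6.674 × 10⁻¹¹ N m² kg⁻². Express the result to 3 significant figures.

8.19 × 10⁻⁶ m/s²

Near-to-far spans 2r, so the tidal difference is twice the near-to-center value: 4GMr/d³.
Δg = 4GMr/d³
   = 4 × (6.674 × 10⁻¹¹) × (7.51 × 10²⁵) × (6.88 × 10⁵) / (1.19 × 10⁹)³
   = 8.19 × 10⁻⁶ m/s²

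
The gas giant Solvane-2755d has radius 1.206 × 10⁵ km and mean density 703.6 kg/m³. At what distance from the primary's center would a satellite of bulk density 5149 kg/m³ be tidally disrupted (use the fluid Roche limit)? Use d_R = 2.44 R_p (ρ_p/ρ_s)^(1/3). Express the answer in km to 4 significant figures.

d_R = 2.44 × 1.206 × 10⁵ km × (703.6/5149)^(1/3)
    = 1.516 × 10⁵ km

1.516 × 10⁵ km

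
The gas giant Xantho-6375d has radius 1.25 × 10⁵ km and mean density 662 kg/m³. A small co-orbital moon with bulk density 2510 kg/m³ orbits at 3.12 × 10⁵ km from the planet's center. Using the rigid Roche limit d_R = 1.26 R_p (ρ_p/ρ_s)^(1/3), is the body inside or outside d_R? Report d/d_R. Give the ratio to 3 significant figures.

d_R = 1.26 × (1.25 × 10⁵ km) × (662/2510)^(1/3) = 1.010 × 10⁵ km
d/d_R = (3.12 × 10⁵) / (1.010 × 10⁵) = 3.09
Since d/d_R > 1, the body is outside the Roche limit.

outside; d/d_R ≈ 3.09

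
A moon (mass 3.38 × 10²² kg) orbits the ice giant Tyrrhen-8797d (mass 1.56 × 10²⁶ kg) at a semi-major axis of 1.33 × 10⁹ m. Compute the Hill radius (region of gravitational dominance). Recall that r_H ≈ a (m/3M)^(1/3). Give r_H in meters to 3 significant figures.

r_H ≈ a (m/3M)^(1/3)
    = (1.33 × 10⁹) × (3.38 × 10²² / (3 × 1.56 × 10²⁶))^(1/3)
    = 5.54 × 10⁷ m

5.54 × 10⁷ m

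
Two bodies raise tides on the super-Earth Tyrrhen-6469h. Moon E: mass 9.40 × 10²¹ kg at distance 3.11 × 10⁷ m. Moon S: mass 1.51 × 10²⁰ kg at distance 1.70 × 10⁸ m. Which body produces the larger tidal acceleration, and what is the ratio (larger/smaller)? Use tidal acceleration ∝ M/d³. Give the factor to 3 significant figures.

Compare M/d³ for the two perturbers:
Moon E: (9.40 × 10²¹) / (3.11 × 10⁷)³ = 3.125 × 10⁻¹
Moon S: (1.51 × 10²⁰) / (1.70 × 10⁸)³ = 3.073 × 10⁻⁵
Ratio (larger/smaller) = 10200

Moon E, by a factor of ≈ 10200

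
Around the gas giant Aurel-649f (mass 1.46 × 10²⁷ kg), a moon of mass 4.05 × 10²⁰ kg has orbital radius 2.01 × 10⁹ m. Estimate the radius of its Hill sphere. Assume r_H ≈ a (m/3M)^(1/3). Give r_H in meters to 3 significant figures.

9.09 × 10⁶ m

r_H ≈ a (m/3M)^(1/3)
    = (2.01 × 10⁹) × (4.05 × 10²⁰ / (3 × 1.46 × 10²⁷))^(1/3)
    = 9.09 × 10⁶ m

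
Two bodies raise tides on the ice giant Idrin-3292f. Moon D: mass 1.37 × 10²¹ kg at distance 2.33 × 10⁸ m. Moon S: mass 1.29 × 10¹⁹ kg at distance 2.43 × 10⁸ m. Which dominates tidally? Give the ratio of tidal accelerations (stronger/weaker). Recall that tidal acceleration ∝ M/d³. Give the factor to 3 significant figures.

Tidal stretch scales as M/d³; compute that for each body.
Moon D: (1.37 × 10²¹) / (2.33 × 10⁸)³ = 1.083 × 10⁻⁴
Moon S: (1.29 × 10¹⁹) / (2.43 × 10⁸)³ = 8.990 × 10⁻⁷
Ratio (larger/smaller) = 120

Moon D, by a factor of ≈ 120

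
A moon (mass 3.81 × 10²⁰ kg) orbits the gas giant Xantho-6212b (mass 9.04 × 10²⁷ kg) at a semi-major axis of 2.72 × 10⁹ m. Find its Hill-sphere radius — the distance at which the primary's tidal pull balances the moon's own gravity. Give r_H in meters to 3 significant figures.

r_H ≈ a (m/3M)^(1/3)
    = (2.72 × 10⁹) × (3.81 × 10²⁰ / (3 × 9.04 × 10²⁷))^(1/3)
    = 6.56 × 10⁶ m

6.56 × 10⁶ m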